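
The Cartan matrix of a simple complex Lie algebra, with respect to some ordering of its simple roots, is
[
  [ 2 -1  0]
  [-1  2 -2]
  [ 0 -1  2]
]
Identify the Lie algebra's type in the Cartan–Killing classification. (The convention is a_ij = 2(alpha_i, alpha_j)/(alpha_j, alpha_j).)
B3

The matrix has rank 3 with 2's on the diagonal. Reading the off-diagonal entries as Dynkin edges (a single edge where a_ij = a_ji = -1; a double or triple edge where a_ij * a_ji = 2 or 3), the diagram is a chain of 3 nodes with a double edge at one end; the terminal node there is the unique short simple root (B_3). One simple-root ordering that puts it in standard form is (alpha_1, alpha_2, alpha_3). So the algebra is type B_3, i.e. so(7).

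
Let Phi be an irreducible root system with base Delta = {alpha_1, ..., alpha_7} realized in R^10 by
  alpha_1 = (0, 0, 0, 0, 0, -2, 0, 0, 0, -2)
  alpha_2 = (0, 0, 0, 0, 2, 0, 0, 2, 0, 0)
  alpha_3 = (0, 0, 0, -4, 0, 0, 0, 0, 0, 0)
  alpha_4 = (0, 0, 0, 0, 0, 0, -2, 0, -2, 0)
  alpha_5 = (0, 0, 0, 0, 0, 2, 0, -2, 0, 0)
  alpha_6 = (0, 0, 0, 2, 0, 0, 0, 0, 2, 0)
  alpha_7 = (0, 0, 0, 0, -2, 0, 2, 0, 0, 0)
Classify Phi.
type C_7

Compute the Cartan integers a_ij = 2(alpha_i, alpha_j)/(alpha_j, alpha_j); the resulting 7x7 Cartan matrix is
[[2, 0, 0, 0, -1, 0, 0], [0, 2, 0, 0, -1, 0, -1], [0, 0, 2, 0, 0, -2, 0], [0, 0, 0, 2, 0, -1, -1], [-1, -1, 0, 0, 2, 0, 0], [0, 0, -1, -1, 0, 2, 0], [0, -1, 0, -1, 0, 0, 2]].
The roots have two lengths (squared-length ratio 2:1); the short ones are alpha_{1,2,4,5,6,7}. The associated Dynkin diagram is a chain of 7 nodes with a double edge at one end; the terminal node there is the unique long simple root (C_7), so the type is C_7 (the algebra sp(14)).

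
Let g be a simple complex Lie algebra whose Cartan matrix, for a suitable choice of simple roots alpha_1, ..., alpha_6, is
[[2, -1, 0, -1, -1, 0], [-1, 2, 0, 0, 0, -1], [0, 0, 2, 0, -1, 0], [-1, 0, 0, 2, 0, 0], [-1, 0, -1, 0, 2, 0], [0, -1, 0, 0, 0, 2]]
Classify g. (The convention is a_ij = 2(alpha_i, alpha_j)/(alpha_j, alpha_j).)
The matrix has rank 6 with 2's on the diagonal. Reading the off-diagonal entries as Dynkin edges (a single edge where a_ij = a_ji = -1; a double or triple edge where a_ij * a_ji = 2 or 3), the diagram is a chain of 5 nodes with one extra node attached to the third node from one end (E_6). One simple-root ordering that puts it in standard form is (alpha_6, alpha_4, alpha_2, alpha_1, alpha_5, alpha_3). So the algebra is type E_6.

E_6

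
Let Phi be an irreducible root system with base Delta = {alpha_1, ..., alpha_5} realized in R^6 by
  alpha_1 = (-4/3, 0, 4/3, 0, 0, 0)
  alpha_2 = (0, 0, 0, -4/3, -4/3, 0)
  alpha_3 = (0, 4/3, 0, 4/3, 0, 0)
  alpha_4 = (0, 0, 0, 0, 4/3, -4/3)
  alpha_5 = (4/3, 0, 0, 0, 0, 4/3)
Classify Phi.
Compute the Cartan integers a_ij = 2(alpha_i, alpha_j)/(alpha_j, alpha_j); the resulting 5x5 Cartan matrix is
[[2, 0, 0, 0, -1], [0, 2, -1, -1, 0], [0, -1, 2, 0, 0], [0, -1, 0, 2, -1], [-1, 0, 0, -1, 2]].
All simple roots have the same length, so the diagram is simply laced. The associated Dynkin diagram is a chain of 5 nodes with single edges (A_5), so the type is A_5 (the algebra sl(6)).

A5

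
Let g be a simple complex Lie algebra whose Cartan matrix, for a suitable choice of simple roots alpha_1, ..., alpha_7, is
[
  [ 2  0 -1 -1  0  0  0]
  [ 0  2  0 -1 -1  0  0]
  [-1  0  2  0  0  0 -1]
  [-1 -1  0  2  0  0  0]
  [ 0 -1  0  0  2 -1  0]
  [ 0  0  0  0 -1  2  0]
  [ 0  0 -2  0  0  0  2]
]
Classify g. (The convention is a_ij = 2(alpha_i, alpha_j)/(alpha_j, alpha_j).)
C_7 (sp(14))

The matrix has rank 7 with 2's on the diagonal. Reading the off-diagonal entries as Dynkin edges (a single edge where a_ij = a_ji = -1; a double or triple edge where a_ij * a_ji = 2 or 3), the diagram is a chain of 7 nodes with a double edge at one end; the terminal node there is the unique long simple root (C_7). One simple-root ordering that puts it in standard form is (alpha_6, alpha_5, alpha_2, alpha_4, alpha_1, alpha_3, alpha_7). So the algebra is type C_7, i.e. sp(14).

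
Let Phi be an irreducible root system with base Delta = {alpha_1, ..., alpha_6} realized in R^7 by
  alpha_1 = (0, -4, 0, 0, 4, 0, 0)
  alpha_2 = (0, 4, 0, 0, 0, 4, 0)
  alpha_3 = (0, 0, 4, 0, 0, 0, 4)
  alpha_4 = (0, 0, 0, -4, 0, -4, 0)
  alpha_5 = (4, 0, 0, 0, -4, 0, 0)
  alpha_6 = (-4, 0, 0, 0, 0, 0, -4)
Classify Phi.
Compute the Cartan integers a_ij = 2(alpha_i, alpha_j)/(alpha_j, alpha_j); the resulting 6x6 Cartan matrix is
[[2, -1, 0, 0, -1, 0], [-1, 2, 0, -1, 0, 0], [0, 0, 2, 0, 0, -1], [0, -1, 0, 2, 0, 0], [-1, 0, 0, 0, 2, -1], [0, 0, -1, 0, -1, 2]].
All simple roots have the same length, so the diagram is simply laced. The associated Dynkin diagram is a chain of 6 nodes with single edges (A_6), so the type is A_6 (the algebra sl(7)).

A_6 (sl(7))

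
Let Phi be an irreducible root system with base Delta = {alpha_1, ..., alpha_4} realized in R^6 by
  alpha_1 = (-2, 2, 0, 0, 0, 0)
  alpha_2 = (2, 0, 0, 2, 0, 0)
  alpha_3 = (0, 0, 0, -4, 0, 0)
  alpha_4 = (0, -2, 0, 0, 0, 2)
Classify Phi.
type C_4

Compute the Cartan integers a_ij = 2(alpha_i, alpha_j)/(alpha_j, alpha_j); the resulting 4x4 Cartan matrix is
[[2, -1, 0, -1], [-1, 2, -1, 0], [0, -2, 2, 0], [-1, 0, 0, 2]].
The roots have two lengths (squared-length ratio 2:1); the short ones are alpha_{1,2,4}. The associated Dynkin diagram is a chain of 4 nodes with a double edge at one end; the terminal node there is the unique long simple root (C_4), so the type is C_4 (the algebra sp(8)).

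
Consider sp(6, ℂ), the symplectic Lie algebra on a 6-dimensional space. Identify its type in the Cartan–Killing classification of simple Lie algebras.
type C_3

This is sp(6), which has dimension 6(6+1)/2 = 21 and rank 6/2 = 3. In the classification of classical Lie algebras, the symplectic algebra sp(2n) has type C_n; here n = 3, so the Dynkin diagram is a chain of 3 nodes with a double edge at one end; the terminal node there is the unique long simple root (C_3). Hence the type is C_3.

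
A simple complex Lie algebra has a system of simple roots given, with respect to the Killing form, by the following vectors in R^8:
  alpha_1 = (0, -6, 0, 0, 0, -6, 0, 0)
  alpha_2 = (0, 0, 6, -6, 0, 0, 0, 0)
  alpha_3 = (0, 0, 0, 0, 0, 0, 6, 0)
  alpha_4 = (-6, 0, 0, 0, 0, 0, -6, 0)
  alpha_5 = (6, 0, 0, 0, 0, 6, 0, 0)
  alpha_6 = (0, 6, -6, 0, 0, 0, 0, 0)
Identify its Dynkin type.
B6

Compute the Cartan integers a_ij = 2(alpha_i, alpha_j)/(alpha_j, alpha_j); the resulting 6x6 Cartan matrix is
[[2, 0, 0, 0, -1, -1], [0, 2, 0, 0, 0, -1], [0, 0, 2, -1, 0, 0], [0, 0, -2, 2, -1, 0], [-1, 0, 0, -1, 2, 0], [-1, -1, 0, 0, 0, 2]].
The roots have two lengths (squared-length ratio 2:1); the short ones are alpha_{3}. The associated Dynkin diagram is a chain of 6 nodes with a double edge at one end; the terminal node there is the unique short simple root (B_6), so the type is B_6 (the algebra so(13)).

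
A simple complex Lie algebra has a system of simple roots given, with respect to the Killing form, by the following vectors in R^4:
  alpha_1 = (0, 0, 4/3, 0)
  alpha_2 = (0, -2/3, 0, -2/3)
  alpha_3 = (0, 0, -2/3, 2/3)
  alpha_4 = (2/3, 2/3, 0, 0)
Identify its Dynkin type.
Compute the Cartan integers a_ij = 2(alpha_i, alpha_j)/(alpha_j, alpha_j); the resulting 4x4 Cartan matrix is
[[2, 0, -2, 0], [0, 2, -1, -1], [-1, -1, 2, 0], [0, -1, 0, 2]].
The roots have two lengths (squared-length ratio 2:1); the short ones are alpha_{2,3,4}. The associated Dynkin diagram is a chain of 4 nodes with a double edge at one end; the terminal node there is the unique long simple root (C_4), so the type is C_4 (the algebra sp(8)).

C_4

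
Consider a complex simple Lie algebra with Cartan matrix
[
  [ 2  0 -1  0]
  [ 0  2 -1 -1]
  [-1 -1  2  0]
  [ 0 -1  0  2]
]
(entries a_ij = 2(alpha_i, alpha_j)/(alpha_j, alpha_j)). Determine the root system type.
type A_4

The matrix has rank 4 with 2's on the diagonal. Reading the off-diagonal entries as Dynkin edges (a single edge where a_ij = a_ji = -1; a double or triple edge where a_ij * a_ji = 2 or 3), the diagram is a chain of 4 nodes with single edges (A_4). One simple-root ordering that puts it in standard form is (alpha_1, alpha_3, alpha_2, alpha_4). So the algebra is type A_4, i.e. sl(5).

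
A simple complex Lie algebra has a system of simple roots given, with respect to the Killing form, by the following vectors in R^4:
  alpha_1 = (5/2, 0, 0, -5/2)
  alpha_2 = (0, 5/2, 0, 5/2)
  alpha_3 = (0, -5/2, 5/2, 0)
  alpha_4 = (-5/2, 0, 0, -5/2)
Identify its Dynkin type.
D4

Compute the Cartan integers a_ij = 2(alpha_i, alpha_j)/(alpha_j, alpha_j); the resulting 4x4 Cartan matrix is
[[2, -1, 0, 0], [-1, 2, -1, -1], [0, -1, 2, 0], [0, -1, 0, 2]].
All simple roots have the same length, so the diagram is simply laced. The associated Dynkin diagram is a chain of 2 nodes with a fork of two nodes at one end (D_4), so the type is D_4 (the algebra so(8)).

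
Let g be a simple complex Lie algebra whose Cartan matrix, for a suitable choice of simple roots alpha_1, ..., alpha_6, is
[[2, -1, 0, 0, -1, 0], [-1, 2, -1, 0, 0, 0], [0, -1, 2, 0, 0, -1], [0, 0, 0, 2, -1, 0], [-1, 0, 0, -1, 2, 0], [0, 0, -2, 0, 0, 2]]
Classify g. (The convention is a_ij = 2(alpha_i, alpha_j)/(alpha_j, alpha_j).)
The matrix has rank 6 with 2's on the diagonal. Reading the off-diagonal entries as Dynkin edges (a single edge where a_ij = a_ji = -1; a double or triple edge where a_ij * a_ji = 2 or 3), the diagram is a chain of 6 nodes with a double edge at one end; the terminal node there is the unique long simple root (C_6). One simple-root ordering that puts it in standard form is (alpha_4, alpha_5, alpha_1, alpha_2, alpha_3, alpha_6). So the algebra is type C_6, i.e. sp(12).

type C_6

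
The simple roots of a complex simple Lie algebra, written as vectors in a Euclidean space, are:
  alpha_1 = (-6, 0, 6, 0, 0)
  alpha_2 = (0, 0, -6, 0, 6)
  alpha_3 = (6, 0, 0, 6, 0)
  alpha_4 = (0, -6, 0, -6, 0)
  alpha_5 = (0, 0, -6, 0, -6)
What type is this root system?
type D_5

Compute the Cartan integers a_ij = 2(alpha_i, alpha_j)/(alpha_j, alpha_j); the resulting 5x5 Cartan matrix is
[[2, -1, -1, 0, -1], [-1, 2, 0, 0, 0], [-1, 0, 2, -1, 0], [0, 0, -1, 2, 0], [-1, 0, 0, 0, 2]].
All simple roots have the same length, so the diagram is simply laced. The associated Dynkin diagram is a chain of 3 nodes with a fork of two nodes at one end (D_5), so the type is D_5 (the algebra so(10)).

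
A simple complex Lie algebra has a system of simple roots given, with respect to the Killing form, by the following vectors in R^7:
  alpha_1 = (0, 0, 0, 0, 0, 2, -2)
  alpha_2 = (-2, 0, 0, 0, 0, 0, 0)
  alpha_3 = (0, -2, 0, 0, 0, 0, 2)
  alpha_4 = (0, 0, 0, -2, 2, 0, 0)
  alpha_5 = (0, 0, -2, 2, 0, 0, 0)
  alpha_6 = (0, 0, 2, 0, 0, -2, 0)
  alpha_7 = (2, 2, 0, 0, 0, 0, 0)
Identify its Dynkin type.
B7

Compute the Cartan integers a_ij = 2(alpha_i, alpha_j)/(alpha_j, alpha_j); the resulting 7x7 Cartan matrix is
[[2, 0, -1, 0, 0, -1, 0], [0, 2, 0, 0, 0, 0, -1], [-1, 0, 2, 0, 0, 0, -1], [0, 0, 0, 2, -1, 0, 0], [0, 0, 0, -1, 2, -1, 0], [-1, 0, 0, 0, -1, 2, 0], [0, -2, -1, 0, 0, 0, 2]].
The roots have two lengths (squared-length ratio 2:1); the short ones are alpha_{2}. The associated Dynkin diagram is a chain of 7 nodes with a double edge at one end; the terminal node there is the unique short simple root (B_7), so the type is B_7 (the algebra so(15)).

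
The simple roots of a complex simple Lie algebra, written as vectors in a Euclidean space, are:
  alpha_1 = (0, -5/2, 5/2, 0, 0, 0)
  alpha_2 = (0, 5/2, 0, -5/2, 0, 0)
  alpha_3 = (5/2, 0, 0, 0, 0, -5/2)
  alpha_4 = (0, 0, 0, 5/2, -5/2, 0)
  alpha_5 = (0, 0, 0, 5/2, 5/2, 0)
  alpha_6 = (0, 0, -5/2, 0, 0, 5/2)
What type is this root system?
Compute the Cartan integers a_ij = 2(alpha_i, alpha_j)/(alpha_j, alpha_j); the resulting 6x6 Cartan matrix is
[[2, -1, 0, 0, 0, -1], [-1, 2, 0, -1, -1, 0], [0, 0, 2, 0, 0, -1], [0, -1, 0, 2, 0, 0], [0, -1, 0, 0, 2, 0], [-1, 0, -1, 0, 0, 2]].
All simple roots have the same length, so the diagram is simply laced. The associated Dynkin diagram is a chain of 4 nodes with a fork of two nodes at one end (D_6), so the type is D_6 (the algebra so(12)).

type D_6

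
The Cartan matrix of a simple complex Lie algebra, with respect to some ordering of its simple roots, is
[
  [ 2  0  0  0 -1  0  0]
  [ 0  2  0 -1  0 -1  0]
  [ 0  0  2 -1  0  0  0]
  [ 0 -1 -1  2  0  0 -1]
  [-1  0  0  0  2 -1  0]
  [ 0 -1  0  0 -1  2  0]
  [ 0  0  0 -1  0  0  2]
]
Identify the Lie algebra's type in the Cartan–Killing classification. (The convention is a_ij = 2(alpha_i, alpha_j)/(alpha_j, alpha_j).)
The matrix has rank 7 with 2's on the diagonal. Reading the off-diagonal entries as Dynkin edges (a single edge where a_ij = a_ji = -1; a double or triple edge where a_ij * a_ji = 2 or 3), the diagram is a chain of 5 nodes with a fork of two nodes at one end (D_7). One simple-root ordering that puts it in standard form is (alpha_1, alpha_5, alpha_6, alpha_2, alpha_4, alpha_3, alpha_7). So the algebra is type D_7, i.e. so(14).

type D_7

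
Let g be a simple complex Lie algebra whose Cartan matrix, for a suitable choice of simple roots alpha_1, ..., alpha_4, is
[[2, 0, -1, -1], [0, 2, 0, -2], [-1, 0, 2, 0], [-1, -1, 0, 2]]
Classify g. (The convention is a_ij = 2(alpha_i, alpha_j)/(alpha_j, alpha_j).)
C_4

The matrix has rank 4 with 2's on the diagonal. Reading the off-diagonal entries as Dynkin edges (a single edge where a_ij = a_ji = -1; a double or triple edge where a_ij * a_ji = 2 or 3), the diagram is a chain of 4 nodes with a double edge at one end; the terminal node there is the unique long simple root (C_4). One simple-root ordering that puts it in standard form is (alpha_3, alpha_1, alpha_4, alpha_2). So the algebra is type C_4, i.e. sp(8).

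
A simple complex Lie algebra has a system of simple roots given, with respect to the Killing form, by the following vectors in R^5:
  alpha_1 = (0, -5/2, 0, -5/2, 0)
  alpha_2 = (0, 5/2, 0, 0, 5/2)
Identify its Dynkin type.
Compute the Cartan integers a_ij = 2(alpha_i, alpha_j)/(alpha_j, alpha_j); the resulting 2x2 Cartan matrix is
[[2, -1], [-1, 2]].
All simple roots have the same length, so the diagram is simply laced. The associated Dynkin diagram is a chain of 2 nodes with single edges (A_2), so the type is A_2 (the algebra sl(3)).

A_2 (sl(3))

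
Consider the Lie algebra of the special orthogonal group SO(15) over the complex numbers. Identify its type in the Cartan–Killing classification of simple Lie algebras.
B_7 (so(15))

This is so(15) with 15 odd, which has dimension 15(15-1)/2 = 105 and rank (15-1)/2 = 7. In the classification of classical Lie algebras, the orthogonal algebra so(2n+1) in an odd number of variables has type B_n; here n = 7, so the Dynkin diagram is a chain of 7 nodes with a double edge at one end; the terminal node there is the unique short simple root (B_7). Hence the type is B_7.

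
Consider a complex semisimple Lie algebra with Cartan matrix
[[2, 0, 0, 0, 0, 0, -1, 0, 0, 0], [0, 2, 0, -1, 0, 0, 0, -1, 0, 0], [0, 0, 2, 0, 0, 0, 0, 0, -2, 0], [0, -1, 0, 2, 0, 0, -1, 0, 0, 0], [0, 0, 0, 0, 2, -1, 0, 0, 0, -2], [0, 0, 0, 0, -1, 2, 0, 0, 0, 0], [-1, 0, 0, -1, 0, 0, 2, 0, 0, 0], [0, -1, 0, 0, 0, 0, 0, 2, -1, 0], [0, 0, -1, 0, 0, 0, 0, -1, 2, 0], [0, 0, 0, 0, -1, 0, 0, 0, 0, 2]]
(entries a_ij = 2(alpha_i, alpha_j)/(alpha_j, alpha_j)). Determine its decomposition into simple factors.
The diagram associated to this matrix has two connected components: the simple roots {alpha_5, alpha_6, alpha_10} form a chain of 3 nodes with a double edge at one end; the terminal node there is the unique short simple root (B_3), and {alpha_1, alpha_2, alpha_3, alpha_4, alpha_7, alpha_8, alpha_9} form a chain of 7 nodes with a double edge at one end; the terminal node there is the unique long simple root (C_7). A semisimple Lie algebra decomposes uniquely as the direct sum of simple ideals, one per connected component of its Dynkin diagram, so g ≅ B_3 ⊕ C_7 (dimension 21 + 105 = 126).

B_3 + C_7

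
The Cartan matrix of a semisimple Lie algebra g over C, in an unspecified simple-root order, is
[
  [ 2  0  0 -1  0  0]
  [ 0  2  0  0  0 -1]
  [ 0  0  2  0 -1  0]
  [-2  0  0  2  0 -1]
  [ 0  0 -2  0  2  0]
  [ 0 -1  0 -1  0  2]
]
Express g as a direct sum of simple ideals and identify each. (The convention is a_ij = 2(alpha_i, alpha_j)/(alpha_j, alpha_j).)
The diagram associated to this matrix has two connected components: the simple roots {alpha_3, alpha_5} form a chain of 2 nodes with a double edge at one end; the terminal node there is the unique short simple root (B_2), and {alpha_1, alpha_2, alpha_4, alpha_6} form a chain of 4 nodes with a double edge at one end; the terminal node there is the unique short simple root (B_4). A semisimple Lie algebra decomposes uniquely as the direct sum of simple ideals, one per connected component of its Dynkin diagram, so g ≅ B_2 ⊕ B_4 (dimension 10 + 36 = 46).

type B_2 ⊕ type B_4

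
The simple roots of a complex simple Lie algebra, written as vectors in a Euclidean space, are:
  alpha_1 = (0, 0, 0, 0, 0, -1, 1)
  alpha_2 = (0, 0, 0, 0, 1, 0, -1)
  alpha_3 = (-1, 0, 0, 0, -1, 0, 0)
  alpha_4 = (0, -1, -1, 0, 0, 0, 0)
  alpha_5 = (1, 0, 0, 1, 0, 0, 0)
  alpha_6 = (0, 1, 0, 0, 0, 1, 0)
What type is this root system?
Compute the Cartan integers a_ij = 2(alpha_i, alpha_j)/(alpha_j, alpha_j); the resulting 6x6 Cartan matrix is
[[2, -1, 0, 0, 0, -1], [-1, 2, -1, 0, 0, 0], [0, -1, 2, 0, -1, 0], [0, 0, 0, 2, 0, -1], [0, 0, -1, 0, 2, 0], [-1, 0, 0, -1, 0, 2]].
All simple roots have the same length, so the diagram is simply laced. The associated Dynkin diagram is a chain of 6 nodes with single edges (A_6), so the type is A_6 (the algebra sl(7)).

A_6 (sl(7))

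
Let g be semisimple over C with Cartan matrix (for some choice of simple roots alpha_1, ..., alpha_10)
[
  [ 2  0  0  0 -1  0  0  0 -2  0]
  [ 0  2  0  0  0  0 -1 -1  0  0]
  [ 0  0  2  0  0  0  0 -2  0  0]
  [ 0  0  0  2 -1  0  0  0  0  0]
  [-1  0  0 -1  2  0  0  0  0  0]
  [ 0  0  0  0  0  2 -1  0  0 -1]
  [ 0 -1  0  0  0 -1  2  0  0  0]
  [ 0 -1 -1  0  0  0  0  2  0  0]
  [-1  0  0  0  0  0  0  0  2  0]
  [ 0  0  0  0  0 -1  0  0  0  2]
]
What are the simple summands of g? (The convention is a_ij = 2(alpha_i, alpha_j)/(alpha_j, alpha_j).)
B4 + C6

The diagram associated to this matrix has two connected components: the simple roots {alpha_1, alpha_4, alpha_5, alpha_9} form a chain of 4 nodes with a double edge at one end; the terminal node there is the unique short simple root (B_4), and {alpha_2, alpha_3, alpha_6, alpha_7, alpha_8, alpha_10} form a chain of 6 nodes with a double edge at one end; the terminal node there is the unique long simple root (C_6). A semisimple Lie algebra decomposes uniquely as the direct sum of simple ideals, one per connected component of its Dynkin diagram, so g ≅ B_4 ⊕ C_6 (dimension 36 + 78 = 114).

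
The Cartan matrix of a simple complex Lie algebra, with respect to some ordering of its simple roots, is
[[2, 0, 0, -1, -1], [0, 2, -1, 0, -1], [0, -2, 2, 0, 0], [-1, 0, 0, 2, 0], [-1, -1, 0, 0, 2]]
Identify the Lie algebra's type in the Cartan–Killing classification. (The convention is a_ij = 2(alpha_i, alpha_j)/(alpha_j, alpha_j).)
C5

The matrix has rank 5 with 2's on the diagonal. Reading the off-diagonal entries as Dynkin edges (a single edge where a_ij = a_ji = -1; a double or triple edge where a_ij * a_ji = 2 or 3), the diagram is a chain of 5 nodes with a double edge at one end; the terminal node there is the unique long simple root (C_5). One simple-root ordering that puts it in standard form is (alpha_4, alpha_1, alpha_5, alpha_2, alpha_3). So the algebra is type C_5, i.e. sp(10).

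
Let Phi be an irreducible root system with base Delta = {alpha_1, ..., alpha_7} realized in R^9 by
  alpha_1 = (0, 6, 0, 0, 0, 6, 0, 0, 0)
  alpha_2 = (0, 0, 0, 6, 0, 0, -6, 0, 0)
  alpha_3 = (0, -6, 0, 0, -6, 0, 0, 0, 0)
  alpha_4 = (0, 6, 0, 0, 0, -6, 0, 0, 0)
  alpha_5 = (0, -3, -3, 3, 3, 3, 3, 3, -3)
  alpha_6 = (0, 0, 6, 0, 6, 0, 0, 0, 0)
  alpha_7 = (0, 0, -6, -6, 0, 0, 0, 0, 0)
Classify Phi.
E_7

Compute the Cartan integers a_ij = 2(alpha_i, alpha_j)/(alpha_j, alpha_j); the resulting 7x7 Cartan matrix is
[[2, 0, -1, 0, 0, 0, 0], [0, 2, 0, 0, 0, 0, -1], [-1, 0, 2, -1, 0, -1, 0], [0, 0, -1, 2, -1, 0, 0], [0, 0, 0, -1, 2, 0, 0], [0, 0, -1, 0, 0, 2, -1], [0, -1, 0, 0, 0, -1, 2]].
All simple roots have the same length, so the diagram is simply laced. The associated Dynkin diagram is a chain of 6 nodes with one extra node attached to the third node from one end (E_7), so the type is E_7.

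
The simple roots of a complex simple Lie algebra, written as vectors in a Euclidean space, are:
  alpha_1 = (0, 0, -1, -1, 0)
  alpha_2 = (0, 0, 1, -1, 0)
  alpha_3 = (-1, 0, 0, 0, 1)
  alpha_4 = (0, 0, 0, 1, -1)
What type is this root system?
D_4 (so(8))

Compute the Cartan integers a_ij = 2(alpha_i, alpha_j)/(alpha_j, alpha_j); the resulting 4x4 Cartan matrix is
[[2, 0, 0, -1], [0, 2, 0, -1], [0, 0, 2, -1], [-1, -1, -1, 2]].
All simple roots have the same length, so the diagram is simply laced. The associated Dynkin diagram is a chain of 2 nodes with a fork of two nodes at one end (D_4), so the type is D_4 (the algebra so(8)).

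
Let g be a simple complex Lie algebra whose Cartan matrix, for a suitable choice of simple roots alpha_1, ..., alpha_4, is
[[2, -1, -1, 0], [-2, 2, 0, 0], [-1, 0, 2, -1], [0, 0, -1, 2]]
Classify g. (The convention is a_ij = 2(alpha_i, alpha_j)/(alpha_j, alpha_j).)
C4

The matrix has rank 4 with 2's on the diagonal. Reading the off-diagonal entries as Dynkin edges (a single edge where a_ij = a_ji = -1; a double or triple edge where a_ij * a_ji = 2 or 3), the diagram is a chain of 4 nodes with a double edge at one end; the terminal node there is the unique long simple root (C_4). One simple-root ordering that puts it in standard form is (alpha_4, alpha_3, alpha_1, alpha_2). So the algebra is type C_4, i.e. sp(8).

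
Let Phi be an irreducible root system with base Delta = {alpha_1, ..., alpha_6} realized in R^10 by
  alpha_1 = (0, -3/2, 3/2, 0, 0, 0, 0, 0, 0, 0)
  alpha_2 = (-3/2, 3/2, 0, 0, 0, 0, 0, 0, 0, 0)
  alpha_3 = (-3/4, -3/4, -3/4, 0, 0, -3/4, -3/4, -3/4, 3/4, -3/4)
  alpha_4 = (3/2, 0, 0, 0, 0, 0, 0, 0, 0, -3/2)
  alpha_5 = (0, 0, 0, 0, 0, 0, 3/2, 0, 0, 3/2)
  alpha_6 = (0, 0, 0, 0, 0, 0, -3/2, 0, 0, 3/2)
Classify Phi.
E_6

Compute the Cartan integers a_ij = 2(alpha_i, alpha_j)/(alpha_j, alpha_j); the resulting 6x6 Cartan matrix is
[[2, -1, 0, 0, 0, 0], [-1, 2, 0, -1, 0, 0], [0, 0, 2, 0, -1, 0], [0, -1, 0, 2, -1, -1], [0, 0, -1, -1, 2, 0], [0, 0, 0, -1, 0, 2]].
All simple roots have the same length, so the diagram is simply laced. The associated Dynkin diagram is a chain of 5 nodes with one extra node attached to the third node from one end (E_6), so the type is E_6.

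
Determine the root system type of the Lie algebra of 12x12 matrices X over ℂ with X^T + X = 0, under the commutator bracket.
D6

This is so(12) with 12 even, which has dimension 12(12-1)/2 = 66 and rank 12/2 = 6. In the classification of classical Lie algebras, the orthogonal algebra so(2n) in an even number of variables has type D_n; here n = 6, so the Dynkin diagram is a chain of 4 nodes with a fork of two nodes at one end (D_6). Hence the type is D_6.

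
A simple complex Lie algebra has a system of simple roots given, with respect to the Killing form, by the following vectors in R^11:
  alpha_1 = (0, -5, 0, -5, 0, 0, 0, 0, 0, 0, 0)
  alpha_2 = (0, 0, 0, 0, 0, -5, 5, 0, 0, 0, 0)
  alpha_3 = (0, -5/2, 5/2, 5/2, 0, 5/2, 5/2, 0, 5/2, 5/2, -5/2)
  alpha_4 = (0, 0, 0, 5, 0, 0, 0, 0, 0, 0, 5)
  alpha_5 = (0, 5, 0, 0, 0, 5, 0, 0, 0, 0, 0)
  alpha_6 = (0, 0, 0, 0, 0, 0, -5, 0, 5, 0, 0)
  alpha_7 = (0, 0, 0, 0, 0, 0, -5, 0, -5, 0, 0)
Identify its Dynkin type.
E_7

Compute the Cartan integers a_ij = 2(alpha_i, alpha_j)/(alpha_j, alpha_j); the resulting 7x7 Cartan matrix is
[[2, 0, 0, -1, -1, 0, 0], [0, 2, 0, 0, -1, -1, -1], [0, 0, 2, 0, 0, 0, -1], [-1, 0, 0, 2, 0, 0, 0], [-1, -1, 0, 0, 2, 0, 0], [0, -1, 0, 0, 0, 2, 0], [0, -1, -1, 0, 0, 0, 2]].
All simple roots have the same length, so the diagram is simply laced. The associated Dynkin diagram is a chain of 6 nodes with one extra node attached to the third node from one end (E_7), so the type is E_7.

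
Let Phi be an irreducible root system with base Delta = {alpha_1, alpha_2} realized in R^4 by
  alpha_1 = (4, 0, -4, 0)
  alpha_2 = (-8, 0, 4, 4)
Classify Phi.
Compute the Cartan integers a_ij = 2(alpha_i, alpha_j)/(alpha_j, alpha_j); the resulting 2x2 Cartan matrix is
[[2, -1], [-3, 2]].
The roots have two lengths (squared-length ratio 3:1); the short ones are alpha_{1}. The associated Dynkin diagram is two nodes joined by a triple edge (G_2), so the type is G_2.

G_2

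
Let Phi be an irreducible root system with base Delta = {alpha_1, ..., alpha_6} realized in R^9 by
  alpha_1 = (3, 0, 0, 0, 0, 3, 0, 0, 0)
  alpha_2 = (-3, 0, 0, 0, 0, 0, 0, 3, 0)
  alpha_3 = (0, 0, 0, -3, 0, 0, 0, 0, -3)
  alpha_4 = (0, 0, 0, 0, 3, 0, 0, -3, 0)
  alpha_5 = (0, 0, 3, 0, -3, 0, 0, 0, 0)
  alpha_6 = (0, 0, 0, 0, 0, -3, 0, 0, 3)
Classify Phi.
A6

Compute the Cartan integers a_ij = 2(alpha_i, alpha_j)/(alpha_j, alpha_j); the resulting 6x6 Cartan matrix is
[[2, -1, 0, 0, 0, -1], [-1, 2, 0, -1, 0, 0], [0, 0, 2, 0, 0, -1], [0, -1, 0, 2, -1, 0], [0, 0, 0, -1, 2, 0], [-1, 0, -1, 0, 0, 2]].
All simple roots have the same length, so the diagram is simply laced. The associated Dynkin diagram is a chain of 6 nodes with single edges (A_6), so the type is A_6 (the algebra sl(7)).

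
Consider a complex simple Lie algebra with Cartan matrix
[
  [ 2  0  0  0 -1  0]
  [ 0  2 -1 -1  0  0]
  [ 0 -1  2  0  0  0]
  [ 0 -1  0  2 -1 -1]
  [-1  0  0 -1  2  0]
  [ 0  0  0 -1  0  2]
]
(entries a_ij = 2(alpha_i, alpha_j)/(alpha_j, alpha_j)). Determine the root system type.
The matrix has rank 6 with 2's on the diagonal. Reading the off-diagonal entries as Dynkin edges (a single edge where a_ij = a_ji = -1; a double or triple edge where a_ij * a_ji = 2 or 3), the diagram is a chain of 5 nodes with one extra node attached to the third node from one end (E_6). One simple-root ordering that puts it in standard form is (alpha_1, alpha_6, alpha_5, alpha_4, alpha_2, alpha_3). So the algebra is type E_6.

type E_6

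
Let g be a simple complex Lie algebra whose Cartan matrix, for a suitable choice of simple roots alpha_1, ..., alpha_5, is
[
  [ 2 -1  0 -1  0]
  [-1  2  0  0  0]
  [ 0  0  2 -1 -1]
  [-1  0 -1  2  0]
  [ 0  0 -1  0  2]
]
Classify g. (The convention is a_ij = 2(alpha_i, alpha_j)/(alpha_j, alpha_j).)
The matrix has rank 5 with 2's on the diagonal. Reading the off-diagonal entries as Dynkin edges (a single edge where a_ij = a_ji = -1; a double or triple edge where a_ij * a_ji = 2 or 3), the diagram is a chain of 5 nodes with single edges (A_5). One simple-root ordering that puts it in standard form is (alpha_2, alpha_1, alpha_4, alpha_3, alpha_5). So the algebra is type A_5, i.e. sl(6).

type A_5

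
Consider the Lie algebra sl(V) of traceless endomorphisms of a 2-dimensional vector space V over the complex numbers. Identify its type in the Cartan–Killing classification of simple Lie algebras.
This is sl(2), which has dimension 2^2 - 1 = 3 and rank 2 - 1 = 1 (a Cartan subalgebra is the diagonal traceless matrices). In the classification of classical Lie algebras, the special linear algebra sl(n+1) has type A_n; here n = 1, so the Dynkin diagram is a chain of 1 nodes with single edges (A_1). Hence the type is A_1.

type A_1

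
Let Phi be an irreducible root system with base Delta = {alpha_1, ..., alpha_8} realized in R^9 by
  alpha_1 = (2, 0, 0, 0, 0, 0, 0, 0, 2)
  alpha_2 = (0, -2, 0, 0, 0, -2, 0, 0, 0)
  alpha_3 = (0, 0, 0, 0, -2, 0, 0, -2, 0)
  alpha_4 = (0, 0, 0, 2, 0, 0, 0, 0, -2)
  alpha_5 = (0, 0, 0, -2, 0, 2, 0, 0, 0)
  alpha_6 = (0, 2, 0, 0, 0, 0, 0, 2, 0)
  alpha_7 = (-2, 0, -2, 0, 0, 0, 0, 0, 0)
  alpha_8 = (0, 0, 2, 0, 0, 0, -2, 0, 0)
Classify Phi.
type A_8

Compute the Cartan integers a_ij = 2(alpha_i, alpha_j)/(alpha_j, alpha_j); the resulting 8x8 Cartan matrix is
[[2, 0, 0, -1, 0, 0, -1, 0], [0, 2, 0, 0, -1, -1, 0, 0], [0, 0, 2, 0, 0, -1, 0, 0], [-1, 0, 0, 2, -1, 0, 0, 0], [0, -1, 0, -1, 2, 0, 0, 0], [0, -1, -1, 0, 0, 2, 0, 0], [-1, 0, 0, 0, 0, 0, 2, -1], [0, 0, 0, 0, 0, 0, -1, 2]].
All simple roots have the same length, so the diagram is simply laced. The associated Dynkin diagram is a chain of 8 nodes with single edges (A_8), so the type is A_8 (the algebra sl(9)).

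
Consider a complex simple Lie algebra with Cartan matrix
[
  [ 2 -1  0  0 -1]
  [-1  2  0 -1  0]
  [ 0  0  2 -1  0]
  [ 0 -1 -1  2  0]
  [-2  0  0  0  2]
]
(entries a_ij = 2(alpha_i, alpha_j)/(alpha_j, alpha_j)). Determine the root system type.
C_5 (sp(10))

The matrix has rank 5 with 2's on the diagonal. Reading the off-diagonal entries as Dynkin edges (a single edge where a_ij = a_ji = -1; a double or triple edge where a_ij * a_ji = 2 or 3), the diagram is a chain of 5 nodes with a double edge at one end; the terminal node there is the unique long simple root (C_5). One simple-root ordering that puts it in standard form is (alpha_3, alpha_4, alpha_2, alpha_1, alpha_5). So the algebra is type C_5, i.e. sp(10).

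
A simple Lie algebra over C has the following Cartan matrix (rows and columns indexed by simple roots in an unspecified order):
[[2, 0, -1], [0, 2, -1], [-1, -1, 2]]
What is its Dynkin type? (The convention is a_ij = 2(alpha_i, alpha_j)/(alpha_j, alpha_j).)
The matrix has rank 3 with 2's on the diagonal. Reading the off-diagonal entries as Dynkin edges (a single edge where a_ij = a_ji = -1; a double or triple edge where a_ij * a_ji = 2 or 3), the diagram is a chain of 3 nodes with single edges (A_3). One simple-root ordering that puts it in standard form is (alpha_1, alpha_3, alpha_2). So the algebra is type A_3, i.e. sl(4).

A_3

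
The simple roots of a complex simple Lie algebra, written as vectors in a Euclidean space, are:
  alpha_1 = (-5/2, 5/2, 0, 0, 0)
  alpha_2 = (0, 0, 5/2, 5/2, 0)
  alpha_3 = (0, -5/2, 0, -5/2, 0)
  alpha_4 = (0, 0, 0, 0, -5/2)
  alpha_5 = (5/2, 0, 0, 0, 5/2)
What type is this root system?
B_5

Compute the Cartan integers a_ij = 2(alpha_i, alpha_j)/(alpha_j, alpha_j); the resulting 5x5 Cartan matrix is
[[2, 0, -1, 0, -1], [0, 2, -1, 0, 0], [-1, -1, 2, 0, 0], [0, 0, 0, 2, -1], [-1, 0, 0, -2, 2]].
The roots have two lengths (squared-length ratio 2:1); the short ones are alpha_{4}. The associated Dynkin diagram is a chain of 5 nodes with a double edge at one end; the terminal node there is the unique short simple root (B_5), so the type is B_5 (the algebra so(11)).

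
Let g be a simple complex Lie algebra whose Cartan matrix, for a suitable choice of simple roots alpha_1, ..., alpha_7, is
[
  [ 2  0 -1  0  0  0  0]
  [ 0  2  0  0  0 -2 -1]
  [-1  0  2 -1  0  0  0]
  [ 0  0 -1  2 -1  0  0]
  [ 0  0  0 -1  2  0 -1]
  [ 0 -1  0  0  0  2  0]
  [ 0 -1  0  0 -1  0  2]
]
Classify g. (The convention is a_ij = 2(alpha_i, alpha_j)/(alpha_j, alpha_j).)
B7

The matrix has rank 7 with 2's on the diagonal. Reading the off-diagonal entries as Dynkin edges (a single edge where a_ij = a_ji = -1; a double or triple edge where a_ij * a_ji = 2 or 3), the diagram is a chain of 7 nodes with a double edge at one end; the terminal node there is the unique short simple root (B_7). One simple-root ordering that puts it in standard form is (alpha_1, alpha_3, alpha_4, alpha_5, alpha_7, alpha_2, alpha_6). So the algebra is type B_7, i.e. so(15).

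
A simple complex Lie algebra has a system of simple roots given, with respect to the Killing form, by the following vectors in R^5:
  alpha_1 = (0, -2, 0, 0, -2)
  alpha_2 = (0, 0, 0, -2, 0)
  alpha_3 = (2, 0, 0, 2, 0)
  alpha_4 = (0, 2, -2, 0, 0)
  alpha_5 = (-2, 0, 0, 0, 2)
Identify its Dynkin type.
Compute the Cartan integers a_ij = 2(alpha_i, alpha_j)/(alpha_j, alpha_j); the resulting 5x5 Cartan matrix is
[[2, 0, 0, -1, -1], [0, 2, -1, 0, 0], [0, -2, 2, 0, -1], [-1, 0, 0, 2, 0], [-1, 0, -1, 0, 2]].
The roots have two lengths (squared-length ratio 2:1); the short ones are alpha_{2}. The associated Dynkin diagram is a chain of 5 nodes with a double edge at one end; the terminal node there is the unique short simple root (B_5), so the type is B_5 (the algebra so(11)).

B_5 (so(11))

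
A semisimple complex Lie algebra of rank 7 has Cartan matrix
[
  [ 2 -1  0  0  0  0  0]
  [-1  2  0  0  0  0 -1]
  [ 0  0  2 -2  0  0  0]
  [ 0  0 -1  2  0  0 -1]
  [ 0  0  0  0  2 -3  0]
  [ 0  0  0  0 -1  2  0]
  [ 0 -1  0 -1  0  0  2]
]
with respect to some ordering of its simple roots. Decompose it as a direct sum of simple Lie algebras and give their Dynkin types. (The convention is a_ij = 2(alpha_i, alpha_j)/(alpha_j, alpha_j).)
The diagram associated to this matrix has two connected components: the simple roots {alpha_1, alpha_2, alpha_3, alpha_4, alpha_7} form a chain of 5 nodes with a double edge at one end; the terminal node there is the unique long simple root (C_5), and {alpha_5, alpha_6} form two nodes joined by a triple edge (G_2). A semisimple Lie algebra decomposes uniquely as the direct sum of simple ideals, one per connected component of its Dynkin diagram, so g ≅ C_5 ⊕ G_2 (dimension 55 + 14 = 69).

type C_5 ⊕ type G_2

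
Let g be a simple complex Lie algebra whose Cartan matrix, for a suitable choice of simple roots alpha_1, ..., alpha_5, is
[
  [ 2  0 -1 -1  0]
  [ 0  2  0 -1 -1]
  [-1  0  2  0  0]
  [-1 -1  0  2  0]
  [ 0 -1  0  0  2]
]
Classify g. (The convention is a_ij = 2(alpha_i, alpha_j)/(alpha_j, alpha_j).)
type A_5

The matrix has rank 5 with 2's on the diagonal. Reading the off-diagonal entries as Dynkin edges (a single edge where a_ij = a_ji = -1; a double or triple edge where a_ij * a_ji = 2 or 3), the diagram is a chain of 5 nodes with single edges (A_5). One simple-root ordering that puts it in standard form is (alpha_5, alpha_2, alpha_4, alpha_1, alpha_3). So the algebra is type A_5, i.e. sl(6).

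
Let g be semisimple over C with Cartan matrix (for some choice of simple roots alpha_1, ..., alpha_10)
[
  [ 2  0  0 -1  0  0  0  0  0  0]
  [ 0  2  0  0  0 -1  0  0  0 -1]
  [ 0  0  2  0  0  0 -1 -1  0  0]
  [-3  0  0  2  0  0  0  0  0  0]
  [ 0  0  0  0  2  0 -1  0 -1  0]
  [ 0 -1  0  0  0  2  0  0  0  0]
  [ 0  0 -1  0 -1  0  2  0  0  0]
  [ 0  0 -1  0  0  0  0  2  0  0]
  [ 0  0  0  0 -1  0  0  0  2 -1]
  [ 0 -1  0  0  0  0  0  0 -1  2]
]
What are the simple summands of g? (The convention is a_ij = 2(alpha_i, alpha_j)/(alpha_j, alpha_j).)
The diagram associated to this matrix has two connected components: the simple roots {alpha_2, alpha_3, alpha_5, alpha_6, alpha_7, alpha_8, alpha_9, alpha_10} form a chain of 8 nodes with single edges (A_8), and {alpha_1, alpha_4} form two nodes joined by a triple edge (G_2). A semisimple Lie algebra decomposes uniquely as the direct sum of simple ideals, one per connected component of its Dynkin diagram, so g ≅ A_8 ⊕ G_2 (dimension 80 + 14 = 94).

A_8 + G_2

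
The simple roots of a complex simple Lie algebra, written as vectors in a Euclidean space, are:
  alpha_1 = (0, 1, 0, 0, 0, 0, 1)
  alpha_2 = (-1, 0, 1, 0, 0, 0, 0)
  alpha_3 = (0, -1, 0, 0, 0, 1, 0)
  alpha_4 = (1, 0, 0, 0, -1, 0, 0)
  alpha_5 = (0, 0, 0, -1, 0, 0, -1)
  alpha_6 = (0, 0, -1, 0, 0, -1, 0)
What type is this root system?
A_6

Compute the Cartan integers a_ij = 2(alpha_i, alpha_j)/(alpha_j, alpha_j); the resulting 6x6 Cartan matrix is
[[2, 0, -1, 0, -1, 0], [0, 2, 0, -1, 0, -1], [-1, 0, 2, 0, 0, -1], [0, -1, 0, 2, 0, 0], [-1, 0, 0, 0, 2, 0], [0, -1, -1, 0, 0, 2]].
All simple roots have the same length, so the diagram is simply laced. The associated Dynkin diagram is a chain of 6 nodes with single edges (A_6), so the type is A_6 (the algebra sl(7)).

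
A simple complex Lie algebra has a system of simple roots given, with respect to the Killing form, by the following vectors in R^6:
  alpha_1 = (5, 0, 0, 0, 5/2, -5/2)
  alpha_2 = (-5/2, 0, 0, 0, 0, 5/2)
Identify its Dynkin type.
G_2

Compute the Cartan integers a_ij = 2(alpha_i, alpha_j)/(alpha_j, alpha_j); the resulting 2x2 Cartan matrix is
[[2, -3], [-1, 2]].
The roots have two lengths (squared-length ratio 3:1); the short ones are alpha_{2}. The associated Dynkin diagram is two nodes joined by a triple edge (G_2), so the type is G_2.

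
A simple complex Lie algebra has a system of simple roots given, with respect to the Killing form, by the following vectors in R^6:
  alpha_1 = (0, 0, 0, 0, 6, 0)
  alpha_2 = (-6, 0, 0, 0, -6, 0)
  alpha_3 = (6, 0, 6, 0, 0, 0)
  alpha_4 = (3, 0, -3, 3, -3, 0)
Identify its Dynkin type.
Compute the Cartan integers a_ij = 2(alpha_i, alpha_j)/(alpha_j, alpha_j); the resulting 4x4 Cartan matrix is
[[2, -1, 0, -1], [-2, 2, -1, 0], [0, -1, 2, 0], [-1, 0, 0, 2]].
The roots have two lengths (squared-length ratio 2:1); the short ones are alpha_{1,4}. The associated Dynkin diagram is a chain of 4 nodes with a double edge between the middle two (F_4), so the type is F_4.

type F_4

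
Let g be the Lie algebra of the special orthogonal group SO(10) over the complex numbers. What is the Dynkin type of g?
This is so(10) with 10 even, which has dimension 10(10-1)/2 = 45 and rank 10/2 = 5. In the classification of classical Lie algebras, the orthogonal algebra so(2n) in an even number of variables has type D_n; here n = 5, so the Dynkin diagram is a chain of 3 nodes with a fork of two nodes at one end (D_5). Hence the type is D_5.

D5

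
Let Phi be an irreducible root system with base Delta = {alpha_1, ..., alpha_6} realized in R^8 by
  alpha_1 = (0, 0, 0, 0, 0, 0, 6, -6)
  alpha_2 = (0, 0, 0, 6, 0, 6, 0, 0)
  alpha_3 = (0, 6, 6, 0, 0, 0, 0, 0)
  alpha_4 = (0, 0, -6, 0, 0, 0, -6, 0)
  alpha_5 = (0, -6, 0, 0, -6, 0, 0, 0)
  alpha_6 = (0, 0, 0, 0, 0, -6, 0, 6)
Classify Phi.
type A_6

Compute the Cartan integers a_ij = 2(alpha_i, alpha_j)/(alpha_j, alpha_j); the resulting 6x6 Cartan matrix is
[[2, 0, 0, -1, 0, -1], [0, 2, 0, 0, 0, -1], [0, 0, 2, -1, -1, 0], [-1, 0, -1, 2, 0, 0], [0, 0, -1, 0, 2, 0], [-1, -1, 0, 0, 0, 2]].
All simple roots have the same length, so the diagram is simply laced. The associated Dynkin diagram is a chain of 6 nodes with single edges (A_6), so the type is A_6 (the algebra sl(7)).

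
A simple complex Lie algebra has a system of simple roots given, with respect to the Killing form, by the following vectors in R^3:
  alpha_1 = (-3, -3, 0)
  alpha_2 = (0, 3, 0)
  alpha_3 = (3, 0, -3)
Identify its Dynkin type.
type B_3

Compute the Cartan integers a_ij = 2(alpha_i, alpha_j)/(alpha_j, alpha_j); the resulting 3x3 Cartan matrix is
[[2, -2, -1], [-1, 2, 0], [-1, 0, 2]].
The roots have two lengths (squared-length ratio 2:1); the short ones are alpha_{2}. The associated Dynkin diagram is a chain of 3 nodes with a double edge at one end; the terminal node there is the unique short simple root (B_3), so the type is B_3 (the algebra so(7)).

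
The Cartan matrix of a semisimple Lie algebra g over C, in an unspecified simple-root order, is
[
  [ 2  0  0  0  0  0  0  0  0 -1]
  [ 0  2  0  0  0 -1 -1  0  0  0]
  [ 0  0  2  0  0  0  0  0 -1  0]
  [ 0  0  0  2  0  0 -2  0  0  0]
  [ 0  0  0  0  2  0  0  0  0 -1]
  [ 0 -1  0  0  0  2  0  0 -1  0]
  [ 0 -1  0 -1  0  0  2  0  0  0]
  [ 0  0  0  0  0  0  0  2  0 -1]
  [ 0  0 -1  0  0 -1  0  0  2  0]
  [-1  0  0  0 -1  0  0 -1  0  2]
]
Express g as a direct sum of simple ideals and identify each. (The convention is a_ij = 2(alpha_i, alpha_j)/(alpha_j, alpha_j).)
C_6 (sp(12)) ⊕ D_4 (so(8))

The diagram associated to this matrix has two connected components: the simple roots {alpha_2, alpha_3, alpha_4, alpha_6, alpha_7, alpha_9} form a chain of 6 nodes with a double edge at one end; the terminal node there is the unique long simple root (C_6), and {alpha_1, alpha_5, alpha_8, alpha_10} form a chain of 2 nodes with a fork of two nodes at one end (D_4). A semisimple Lie algebra decomposes uniquely as the direct sum of simple ideals, one per connected component of its Dynkin diagram, so g ≅ C_6 ⊕ D_4 (dimension 78 + 28 = 106).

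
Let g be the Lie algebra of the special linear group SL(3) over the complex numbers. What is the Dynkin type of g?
type A_2

This is sl(3), which has dimension 3^2 - 1 = 8 and rank 3 - 1 = 2 (a Cartan subalgebra is the diagonal traceless matrices). In the classification of classical Lie algebras, the special linear algebra sl(n+1) has type A_n; here n = 2, so the Dynkin diagram is a chain of 2 nodes with single edges (A_2). Hence the type is A_2.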